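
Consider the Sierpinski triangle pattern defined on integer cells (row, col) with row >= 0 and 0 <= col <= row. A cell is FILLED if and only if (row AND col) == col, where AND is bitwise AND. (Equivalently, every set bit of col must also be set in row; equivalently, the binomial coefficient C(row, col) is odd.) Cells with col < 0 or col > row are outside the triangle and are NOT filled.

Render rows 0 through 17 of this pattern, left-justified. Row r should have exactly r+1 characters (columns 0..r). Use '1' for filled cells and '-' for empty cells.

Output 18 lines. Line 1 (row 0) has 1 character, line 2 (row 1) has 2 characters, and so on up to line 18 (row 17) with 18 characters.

r0=0: 1
r1=1: 11
r2=10: 1-1
r3=11: 1111
r4=100: 1---1
r5=101: 11--11
r6=110: 1-1-1-1
r7=111: 11111111
r8=1000: 1-------1
r9=1001: 11------11
r10=1010: 1-1-----1-1
r11=1011: 1111----1111
r12=1100: 1---1---1---1
r13=1101: 11--11--11--11
r14=1110: 1-1-1-1-1-1-1-1
r15=1111: 1111111111111111
r16=10000: 1---------------1
r17=10001: 11--------------11

Answer: 1
11
1-1
1111
1---1
11--11
1-1-1-1
11111111
1-------1
11------11
1-1-----1-1
1111----1111
1---1---1---1
11--11--11--11
1-1-1-1-1-1-1-1
1111111111111111
1---------------1
11--------------11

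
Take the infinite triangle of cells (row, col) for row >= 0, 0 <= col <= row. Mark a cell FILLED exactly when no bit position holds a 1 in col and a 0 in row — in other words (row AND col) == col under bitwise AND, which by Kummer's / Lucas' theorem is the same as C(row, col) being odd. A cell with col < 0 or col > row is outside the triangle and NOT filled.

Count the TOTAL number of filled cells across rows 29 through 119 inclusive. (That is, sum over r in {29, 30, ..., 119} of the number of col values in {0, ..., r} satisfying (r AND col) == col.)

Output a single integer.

r29=11101 pc4: +16 =16
r30=11110 pc4: +16 =32
r31=11111 pc5: +32 =64
r32=100000 pc1: +2 =66
r33=100001 pc2: +4 =70
r34=100010 pc2: +4 =74
r35=100011 pc3: +8 =82
r36=100100 pc2: +4 =86
r37=100101 pc3: +8 =94
r38=100110 pc3: +8 =102
r39=100111 pc4: +16 =118
r40=101000 pc2: +4 =122
r41=101001 pc3: +8 =130
r42=101010 pc3: +8 =138
r43=101011 pc4: +16 =154
r44=101100 pc3: +8 =162
r45=101101 pc4: +16 =178
r46=101110 pc4: +16 =194
r47=101111 pc5: +32 =226
r48=110000 pc2: +4 =230
r49=110001 pc3: +8 =238
r50=110010 pc3: +8 =246
r51=110011 pc4: +16 =262
r52=110100 pc3: +8 =270
r53=110101 pc4: +16 =286
r54=110110 pc4: +16 =302
r55=110111 pc5: +32 =334
r56=111000 pc3: +8 =342
r57=111001 pc4: +16 =358
r58=111010 pc4: +16 =374
r59=111011 pc5: +32 =406
r60=111100 pc4: +16 =422
r61=111101 pc5: +32 =454
r62=111110 pc5: +32 =486
r63=111111 pc6: +64 =550
r64=1000000 pc1: +2 =552
r65=1000001 pc2: +4 =556
r66=1000010 pc2: +4 =560
r67=1000011 pc3: +8 =568
r68=1000100 pc2: +4 =572
r69=1000101 pc3: +8 =580
r70=1000110 pc3: +8 =588
r71=1000111 pc4: +16 =604
r72=1001000 pc2: +4 =608
r73=1001001 pc3: +8 =616
r74=1001010 pc3: +8 =624
r75=1001011 pc4: +16 =640
r76=1001100 pc3: +8 =648
r77=1001101 pc4: +16 =664
r78=1001110 pc4: +16 =680
r79=1001111 pc5: +32 =712
r80=1010000 pc2: +4 =716
r81=1010001 pc3: +8 =724
r82=1010010 pc3: +8 =732
r83=1010011 pc4: +16 =748
r84=1010100 pc3: +8 =756
r85=1010101 pc4: +16 =772
r86=1010110 pc4: +16 =788
r87=1010111 pc5: +32 =820
r88=1011000 pc3: +8 =828
r89=1011001 pc4: +16 =844
r90=1011010 pc4: +16 =860
r91=1011011 pc5: +32 =892
r92=1011100 pc4: +16 =908
r93=1011101 pc5: +32 =940
r94=1011110 pc5: +32 =972
r95=1011111 pc6: +64 =1036
r96=1100000 pc2: +4 =1040
r97=1100001 pc3: +8 =1048
r98=1100010 pc3: +8 =1056
r99=1100011 pc4: +16 =1072
r100=1100100 pc3: +8 =1080
r101=1100101 pc4: +16 =1096
r102=1100110 pc4: +16 =1112
r103=1100111 pc5: +32 =1144
r104=1101000 pc3: +8 =1152
r105=1101001 pc4: +16 =1168
r106=1101010 pc4: +16 =1184
r107=1101011 pc5: +32 =1216
r108=1101100 pc4: +16 =1232
r109=1101101 pc5: +32 =1264
r110=1101110 pc5: +32 =1296
r111=1101111 pc6: +64 =1360
r112=1110000 pc3: +8 =1368
r113=1110001 pc4: +16 =1384
r114=1110010 pc4: +16 =1400
r115=1110011 pc5: +32 =1432
r116=1110100 pc4: +16 =1448
r117=1110101 pc5: +32 =1480
r118=1110110 pc5: +32 =1512
r119=1110111 pc6: +64 =1576

Answer: 1576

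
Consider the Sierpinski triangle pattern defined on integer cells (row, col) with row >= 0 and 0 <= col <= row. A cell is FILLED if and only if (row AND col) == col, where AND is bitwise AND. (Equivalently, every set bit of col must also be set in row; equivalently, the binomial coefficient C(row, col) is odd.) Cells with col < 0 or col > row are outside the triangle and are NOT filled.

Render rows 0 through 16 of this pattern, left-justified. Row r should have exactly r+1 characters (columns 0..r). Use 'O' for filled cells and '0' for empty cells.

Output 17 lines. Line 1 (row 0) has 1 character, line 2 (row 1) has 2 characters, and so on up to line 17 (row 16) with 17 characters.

Answer: O
OO
O0O
OOOO
O000O
OO00OO
O0O0O0O
OOOOOOOO
O0000000O
OO000000OO
O0O00000O0O
OOOO0000OOOO
O000O000O000O
OO00OO00OO00OO
O0O0O0O0O0O0O0O
OOOOOOOOOOOOOOOO
O000000000000000O

Derivation:
r0=0: O
r1=1: OO
r2=10: O0O
r3=11: OOOO
r4=100: O000O
r5=101: OO00OO
r6=110: O0O0O0O
r7=111: OOOOOOOO
r8=1000: O0000000O
r9=1001: OO000000OO
r10=1010: O0O00000O0O
r11=1011: OOOO0000OOOO
r12=1100: O000O000O000O
r13=1101: OO00OO00OO00OO
r14=1110: O0O0O0O0O0O0O0O
r15=1111: OOOOOOOOOOOOOOOO
r16=10000: O000000000000000O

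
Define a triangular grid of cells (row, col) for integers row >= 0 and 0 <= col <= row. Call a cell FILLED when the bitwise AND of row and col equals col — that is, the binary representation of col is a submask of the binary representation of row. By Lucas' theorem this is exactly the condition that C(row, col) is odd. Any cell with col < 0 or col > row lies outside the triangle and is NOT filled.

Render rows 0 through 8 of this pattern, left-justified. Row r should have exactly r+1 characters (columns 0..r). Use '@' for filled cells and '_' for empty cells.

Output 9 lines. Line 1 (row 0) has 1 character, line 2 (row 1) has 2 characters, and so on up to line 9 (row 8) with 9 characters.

r0=0: @
r1=1: @@
r2=10: @_@
r3=11: @@@@
r4=100: @___@
r5=101: @@__@@
r6=110: @_@_@_@
r7=111: @@@@@@@@
r8=1000: @_______@

Answer: @
@@
@_@
@@@@
@___@
@@__@@
@_@_@_@
@@@@@@@@
@_______@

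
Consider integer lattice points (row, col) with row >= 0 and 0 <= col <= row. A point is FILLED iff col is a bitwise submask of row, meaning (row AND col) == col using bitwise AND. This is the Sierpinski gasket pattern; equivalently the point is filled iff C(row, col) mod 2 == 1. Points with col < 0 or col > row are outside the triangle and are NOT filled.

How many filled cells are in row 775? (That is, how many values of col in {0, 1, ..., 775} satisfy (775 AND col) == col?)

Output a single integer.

Answer: 32

Derivation:
775 in binary = 1100000111
popcount(775) = number of 1-bits in 1100000111 = 5
A col c satisfies (775 AND c) == c iff every set bit of c is also set in 775; each of the 5 set bits of 775 can independently be on or off in c.
count = 2^5 = 32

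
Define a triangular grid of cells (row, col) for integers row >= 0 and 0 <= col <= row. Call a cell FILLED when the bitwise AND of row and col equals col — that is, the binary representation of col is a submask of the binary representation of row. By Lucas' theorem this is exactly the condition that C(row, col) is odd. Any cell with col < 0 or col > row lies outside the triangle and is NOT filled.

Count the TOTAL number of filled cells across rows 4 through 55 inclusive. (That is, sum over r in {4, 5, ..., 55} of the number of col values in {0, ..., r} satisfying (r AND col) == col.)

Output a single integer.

Answer: 504

Derivation:
r4=100 pc1: +2 =2
r5=101 pc2: +4 =6
r6=110 pc2: +4 =10
r7=111 pc3: +8 =18
r8=1000 pc1: +2 =20
r9=1001 pc2: +4 =24
r10=1010 pc2: +4 =28
r11=1011 pc3: +8 =36
r12=1100 pc2: +4 =40
r13=1101 pc3: +8 =48
r14=1110 pc3: +8 =56
r15=1111 pc4: +16 =72
r16=10000 pc1: +2 =74
r17=10001 pc2: +4 =78
r18=10010 pc2: +4 =82
r19=10011 pc3: +8 =90
r20=10100 pc2: +4 =94
r21=10101 pc3: +8 =102
r22=10110 pc3: +8 =110
r23=10111 pc4: +16 =126
r24=11000 pc2: +4 =130
r25=11001 pc3: +8 =138
r26=11010 pc3: +8 =146
r27=11011 pc4: +16 =162
r28=11100 pc3: +8 =170
r29=11101 pc4: +16 =186
r30=11110 pc4: +16 =202
r31=11111 pc5: +32 =234
r32=100000 pc1: +2 =236
r33=100001 pc2: +4 =240
r34=100010 pc2: +4 =244
r35=100011 pc3: +8 =252
r36=100100 pc2: +4 =256
r37=100101 pc3: +8 =264
r38=100110 pc3: +8 =272
r39=100111 pc4: +16 =288
r40=101000 pc2: +4 =292
r41=101001 pc3: +8 =300
r42=101010 pc3: +8 =308
r43=101011 pc4: +16 =324
r44=101100 pc3: +8 =332
r45=101101 pc4: +16 =348
r46=101110 pc4: +16 =364
r47=101111 pc5: +32 =396
r48=110000 pc2: +4 =400
r49=110001 pc3: +8 =408
r50=110010 pc3: +8 =416
r51=110011 pc4: +16 =432
r52=110100 pc3: +8 =440
r53=110101 pc4: +16 =456
r54=110110 pc4: +16 =472
r55=110111 pc5: +32 =504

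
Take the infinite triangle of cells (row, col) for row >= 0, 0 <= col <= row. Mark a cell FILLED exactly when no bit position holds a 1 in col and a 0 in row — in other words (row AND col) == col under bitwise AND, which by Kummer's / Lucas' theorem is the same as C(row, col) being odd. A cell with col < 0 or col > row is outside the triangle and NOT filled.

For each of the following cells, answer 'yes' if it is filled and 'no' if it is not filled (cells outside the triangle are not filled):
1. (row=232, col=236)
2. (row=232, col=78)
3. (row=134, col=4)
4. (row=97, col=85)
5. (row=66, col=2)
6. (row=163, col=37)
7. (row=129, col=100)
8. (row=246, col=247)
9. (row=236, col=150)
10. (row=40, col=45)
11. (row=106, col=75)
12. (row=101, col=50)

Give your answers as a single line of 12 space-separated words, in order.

Answer: no no yes no yes no no no no no no no

Derivation:
(232,236): col outside [0, 232] -> not filled
(232,78): row=0b11101000, col=0b1001110, row AND col = 0b1001000 = 72; 72 != 78 -> empty
(134,4): row=0b10000110, col=0b100, row AND col = 0b100 = 4; 4 == 4 -> filled
(97,85): row=0b1100001, col=0b1010101, row AND col = 0b1000001 = 65; 65 != 85 -> empty
(66,2): row=0b1000010, col=0b10, row AND col = 0b10 = 2; 2 == 2 -> filled
(163,37): row=0b10100011, col=0b100101, row AND col = 0b100001 = 33; 33 != 37 -> empty
(129,100): row=0b10000001, col=0b1100100, row AND col = 0b0 = 0; 0 != 100 -> empty
(246,247): col outside [0, 246] -> not filled
(236,150): row=0b11101100, col=0b10010110, row AND col = 0b10000100 = 132; 132 != 150 -> empty
(40,45): col outside [0, 40] -> not filled
(106,75): row=0b1101010, col=0b1001011, row AND col = 0b1001010 = 74; 74 != 75 -> empty
(101,50): row=0b1100101, col=0b110010, row AND col = 0b100000 = 32; 32 != 50 -> empty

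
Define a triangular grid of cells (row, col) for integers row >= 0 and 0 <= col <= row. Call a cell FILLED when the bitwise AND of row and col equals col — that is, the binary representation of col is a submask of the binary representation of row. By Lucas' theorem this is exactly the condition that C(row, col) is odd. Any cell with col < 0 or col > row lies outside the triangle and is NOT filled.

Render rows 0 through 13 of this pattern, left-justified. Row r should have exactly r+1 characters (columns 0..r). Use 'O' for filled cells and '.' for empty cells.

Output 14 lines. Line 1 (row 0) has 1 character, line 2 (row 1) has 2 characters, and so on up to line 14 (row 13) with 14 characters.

Answer: O
OO
O.O
OOOO
O...O
OO..OO
O.O.O.O
OOOOOOOO
O.......O
OO......OO
O.O.....O.O
OOOO....OOOO
O...O...O...O
OO..OO..OO..OO

Derivation:
r0=0: O
r1=1: OO
r2=10: O.O
r3=11: OOOO
r4=100: O...O
r5=101: OO..OO
r6=110: O.O.O.O
r7=111: OOOOOOOO
r8=1000: O.......O
r9=1001: OO......OO
r10=1010: O.O.....O.O
r11=1011: OOOO....OOOO
r12=1100: O...O...O...O
r13=1101: OO..OO..OO..OO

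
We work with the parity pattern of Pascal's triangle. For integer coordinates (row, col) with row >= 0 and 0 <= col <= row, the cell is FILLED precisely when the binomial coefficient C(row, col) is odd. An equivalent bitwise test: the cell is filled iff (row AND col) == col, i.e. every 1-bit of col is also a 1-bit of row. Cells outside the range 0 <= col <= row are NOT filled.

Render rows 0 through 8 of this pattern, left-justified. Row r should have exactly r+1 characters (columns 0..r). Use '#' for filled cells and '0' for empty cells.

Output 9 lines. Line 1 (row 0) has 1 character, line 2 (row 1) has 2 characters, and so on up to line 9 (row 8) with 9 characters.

r0=0: #
r1=1: ##
r2=10: #0#
r3=11: ####
r4=100: #000#
r5=101: ##00##
r6=110: #0#0#0#
r7=111: ########
r8=1000: #0000000#

Answer: #
##
#0#
####
#000#
##00##
#0#0#0#
########
#0000000#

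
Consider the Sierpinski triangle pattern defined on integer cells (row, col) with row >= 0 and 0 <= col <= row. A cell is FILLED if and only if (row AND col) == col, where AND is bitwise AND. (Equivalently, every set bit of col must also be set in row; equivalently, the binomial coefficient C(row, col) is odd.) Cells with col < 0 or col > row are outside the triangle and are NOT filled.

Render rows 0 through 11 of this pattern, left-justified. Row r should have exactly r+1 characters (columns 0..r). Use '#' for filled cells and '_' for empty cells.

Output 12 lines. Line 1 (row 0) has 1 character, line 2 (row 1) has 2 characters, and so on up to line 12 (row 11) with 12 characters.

r0=0: #
r1=1: ##
r2=10: #_#
r3=11: ####
r4=100: #___#
r5=101: ##__##
r6=110: #_#_#_#
r7=111: ########
r8=1000: #_______#
r9=1001: ##______##
r10=1010: #_#_____#_#
r11=1011: ####____####

Answer: #
##
#_#
####
#___#
##__##
#_#_#_#
########
#_______#
##______##
#_#_____#_#
####____####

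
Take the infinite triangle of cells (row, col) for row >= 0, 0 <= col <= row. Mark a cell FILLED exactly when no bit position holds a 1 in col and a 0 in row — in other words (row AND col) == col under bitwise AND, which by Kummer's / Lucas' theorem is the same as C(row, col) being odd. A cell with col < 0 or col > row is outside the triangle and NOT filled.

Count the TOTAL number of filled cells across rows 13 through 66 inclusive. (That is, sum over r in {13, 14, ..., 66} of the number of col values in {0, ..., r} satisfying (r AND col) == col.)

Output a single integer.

Answer: 690

Derivation:
r13=1101 pc3: +8 =8
r14=1110 pc3: +8 =16
r15=1111 pc4: +16 =32
r16=10000 pc1: +2 =34
r17=10001 pc2: +4 =38
r18=10010 pc2: +4 =42
r19=10011 pc3: +8 =50
r20=10100 pc2: +4 =54
r21=10101 pc3: +8 =62
r22=10110 pc3: +8 =70
r23=10111 pc4: +16 =86
r24=11000 pc2: +4 =90
r25=11001 pc3: +8 =98
r26=11010 pc3: +8 =106
r27=11011 pc4: +16 =122
r28=11100 pc3: +8 =130
r29=11101 pc4: +16 =146
r30=11110 pc4: +16 =162
r31=11111 pc5: +32 =194
r32=100000 pc1: +2 =196
r33=100001 pc2: +4 =200
r34=100010 pc2: +4 =204
r35=100011 pc3: +8 =212
r36=100100 pc2: +4 =216
r37=100101 pc3: +8 =224
r38=100110 pc3: +8 =232
r39=100111 pc4: +16 =248
r40=101000 pc2: +4 =252
r41=101001 pc3: +8 =260
r42=101010 pc3: +8 =268
r43=101011 pc4: +16 =284
r44=101100 pc3: +8 =292
r45=101101 pc4: +16 =308
r46=101110 pc4: +16 =324
r47=101111 pc5: +32 =356
r48=110000 pc2: +4 =360
r49=110001 pc3: +8 =368
r50=110010 pc3: +8 =376
r51=110011 pc4: +16 =392
r52=110100 pc3: +8 =400
r53=110101 pc4: +16 =416
r54=110110 pc4: +16 =432
r55=110111 pc5: +32 =464
r56=111000 pc3: +8 =472
r57=111001 pc4: +16 =488
r58=111010 pc4: +16 =504
r59=111011 pc5: +32 =536
r60=111100 pc4: +16 =552
r61=111101 pc5: +32 =584
r62=111110 pc5: +32 =616
r63=111111 pc6: +64 =680
r64=1000000 pc1: +2 =682
r65=1000001 pc2: +4 =686
r66=1000010 pc2: +4 =690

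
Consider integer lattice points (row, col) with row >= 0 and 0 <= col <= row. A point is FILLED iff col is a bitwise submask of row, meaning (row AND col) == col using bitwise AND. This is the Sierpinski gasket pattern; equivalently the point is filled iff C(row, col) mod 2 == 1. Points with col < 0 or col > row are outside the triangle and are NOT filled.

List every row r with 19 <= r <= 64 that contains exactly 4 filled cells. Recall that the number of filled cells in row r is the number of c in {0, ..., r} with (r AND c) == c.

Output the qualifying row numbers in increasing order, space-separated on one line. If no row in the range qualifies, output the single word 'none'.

Row r has 2^popcount(r) filled cells, so we need popcount(r) = log2(4) = 2.
Scan r = 19..64 and keep those with exactly 2 one-bits:
r=19=10011 popcount=3 -> skip
r=20=10100 popcount=2 -> KEEP
r=21=10101 popcount=3 -> skip
r=22=10110 popcount=3 -> skip
r=23=10111 popcount=4 -> skip
r=24=11000 popcount=2 -> KEEP
r=25=11001 popcount=3 -> skip
r=26=11010 popcount=3 -> skip
r=27=11011 popcount=4 -> skip
r=28=11100 popcount=3 -> skip
r=29=11101 popcount=4 -> skip
r=30=11110 popcount=4 -> skip
r=31=11111 popcount=5 -> skip
r=32=100000 popcount=1 -> skip
r=33=100001 popcount=2 -> KEEP
r=34=100010 popcount=2 -> KEEP
r=35=100011 popcount=3 -> skip
r=36=100100 popcount=2 -> KEEP
r=37=100101 popcount=3 -> skip
r=38=100110 popcount=3 -> skip
r=39=100111 popcount=4 -> skip
r=40=101000 popcount=2 -> KEEP
r=41=101001 popcount=3 -> skip
r=42=101010 popcount=3 -> skip
r=43=101011 popcount=4 -> skip
r=44=101100 popcount=3 -> skip
r=45=101101 popcount=4 -> skip
r=46=101110 popcount=4 -> skip
r=47=101111 popcount=5 -> skip
r=48=110000 popcount=2 -> KEEP
r=49=110001 popcount=3 -> skip
r=50=110010 popcount=3 -> skip
r=51=110011 popcount=4 -> skip
r=52=110100 popcount=3 -> skip
r=53=110101 popcount=4 -> skip
r=54=110110 popcount=4 -> skip
r=55=110111 popcount=5 -> skip
r=56=111000 popcount=3 -> skip
r=57=111001 popcount=4 -> skip
r=58=111010 popcount=4 -> skip
r=59=111011 popcount=5 -> skip
r=60=111100 popcount=4 -> skip
r=61=111101 popcount=5 -> skip
r=62=111110 popcount=5 -> skip
r=63=111111 popcount=6 -> skip
r=64=1000000 popcount=1 -> skip
Kept rows: 20 24 33 34 36 40 48

Answer: 20 24 33 34 36 40 48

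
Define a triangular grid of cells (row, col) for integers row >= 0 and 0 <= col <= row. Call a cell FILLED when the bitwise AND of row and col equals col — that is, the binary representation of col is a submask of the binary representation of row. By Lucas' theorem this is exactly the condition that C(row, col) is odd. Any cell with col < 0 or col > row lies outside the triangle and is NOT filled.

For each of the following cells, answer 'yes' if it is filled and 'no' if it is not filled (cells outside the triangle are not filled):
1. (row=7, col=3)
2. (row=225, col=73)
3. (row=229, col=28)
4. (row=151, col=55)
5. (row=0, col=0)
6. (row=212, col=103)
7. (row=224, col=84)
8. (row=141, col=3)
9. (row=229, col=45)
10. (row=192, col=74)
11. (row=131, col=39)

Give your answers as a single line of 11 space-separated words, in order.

Answer: yes no no no yes no no no no no no

Derivation:
(7,3): row=0b111, col=0b11, row AND col = 0b11 = 3; 3 == 3 -> filled
(225,73): row=0b11100001, col=0b1001001, row AND col = 0b1000001 = 65; 65 != 73 -> empty
(229,28): row=0b11100101, col=0b11100, row AND col = 0b100 = 4; 4 != 28 -> empty
(151,55): row=0b10010111, col=0b110111, row AND col = 0b10111 = 23; 23 != 55 -> empty
(0,0): row=0b0, col=0b0, row AND col = 0b0 = 0; 0 == 0 -> filled
(212,103): row=0b11010100, col=0b1100111, row AND col = 0b1000100 = 68; 68 != 103 -> empty
(224,84): row=0b11100000, col=0b1010100, row AND col = 0b1000000 = 64; 64 != 84 -> empty
(141,3): row=0b10001101, col=0b11, row AND col = 0b1 = 1; 1 != 3 -> empty
(229,45): row=0b11100101, col=0b101101, row AND col = 0b100101 = 37; 37 != 45 -> empty
(192,74): row=0b11000000, col=0b1001010, row AND col = 0b1000000 = 64; 64 != 74 -> empty
(131,39): row=0b10000011, col=0b100111, row AND col = 0b11 = 3; 3 != 39 -> empty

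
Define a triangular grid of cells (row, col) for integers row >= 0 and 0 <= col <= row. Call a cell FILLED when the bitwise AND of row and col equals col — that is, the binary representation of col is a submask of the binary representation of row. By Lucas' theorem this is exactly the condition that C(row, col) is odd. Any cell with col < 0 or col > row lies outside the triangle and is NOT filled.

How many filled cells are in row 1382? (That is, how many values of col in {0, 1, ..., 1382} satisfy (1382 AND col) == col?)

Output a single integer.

Answer: 64

Derivation:
1382 in binary = 10101100110
popcount(1382) = number of 1-bits in 10101100110 = 6
A col c satisfies (1382 AND c) == c iff every set bit of c is also set in 1382; each of the 6 set bits of 1382 can independently be on or off in c.
count = 2^6 = 64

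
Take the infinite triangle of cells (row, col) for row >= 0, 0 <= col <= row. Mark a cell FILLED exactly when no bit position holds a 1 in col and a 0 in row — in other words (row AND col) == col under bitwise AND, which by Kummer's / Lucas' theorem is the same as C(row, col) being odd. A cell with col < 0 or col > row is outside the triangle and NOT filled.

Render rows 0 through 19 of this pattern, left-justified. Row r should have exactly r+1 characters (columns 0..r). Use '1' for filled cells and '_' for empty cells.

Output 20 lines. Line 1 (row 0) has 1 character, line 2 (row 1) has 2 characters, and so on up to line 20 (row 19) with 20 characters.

Answer: 1
11
1_1
1111
1___1
11__11
1_1_1_1
11111111
1_______1
11______11
1_1_____1_1
1111____1111
1___1___1___1
11__11__11__11
1_1_1_1_1_1_1_1
1111111111111111
1_______________1
11______________11
1_1_____________1_1
1111____________1111

Derivation:
r0=0: 1
r1=1: 11
r2=10: 1_1
r3=11: 1111
r4=100: 1___1
r5=101: 11__11
r6=110: 1_1_1_1
r7=111: 11111111
r8=1000: 1_______1
r9=1001: 11______11
r10=1010: 1_1_____1_1
r11=1011: 1111____1111
r12=1100: 1___1___1___1
r13=1101: 11__11__11__11
r14=1110: 1_1_1_1_1_1_1_1
r15=1111: 1111111111111111
r16=10000: 1_______________1
r17=10001: 11______________11
r18=10010: 1_1_____________1_1
r19=10011: 1111____________1111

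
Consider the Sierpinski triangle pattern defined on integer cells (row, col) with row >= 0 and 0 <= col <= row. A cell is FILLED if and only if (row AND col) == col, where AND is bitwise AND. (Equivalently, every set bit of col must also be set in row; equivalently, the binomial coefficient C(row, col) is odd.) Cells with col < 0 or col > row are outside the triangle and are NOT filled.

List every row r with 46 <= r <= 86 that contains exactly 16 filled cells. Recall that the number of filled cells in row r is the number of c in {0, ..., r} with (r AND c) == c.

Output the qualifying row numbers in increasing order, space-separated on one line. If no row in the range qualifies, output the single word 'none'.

Answer: 46 51 53 54 57 58 60 71 75 77 78 83 85 86

Derivation:
Row r has 2^popcount(r) filled cells, so we need popcount(r) = log2(16) = 4.
Scan r = 46..86 and keep those with exactly 4 one-bits:
r=46=101110 popcount=4 -> KEEP
r=47=101111 popcount=5 -> skip
r=48=110000 popcount=2 -> skip
r=49=110001 popcount=3 -> skip
r=50=110010 popcount=3 -> skip
r=51=110011 popcount=4 -> KEEP
r=52=110100 popcount=3 -> skip
r=53=110101 popcount=4 -> KEEP
r=54=110110 popcount=4 -> KEEP
r=55=110111 popcount=5 -> skip
r=56=111000 popcount=3 -> skip
r=57=111001 popcount=4 -> KEEP
r=58=111010 popcount=4 -> KEEP
r=59=111011 popcount=5 -> skip
r=60=111100 popcount=4 -> KEEP
r=61=111101 popcount=5 -> skip
r=62=111110 popcount=5 -> skip
r=63=111111 popcount=6 -> skip
r=64=1000000 popcount=1 -> skip
r=65=1000001 popcount=2 -> skip
r=66=1000010 popcount=2 -> skip
r=67=1000011 popcount=3 -> skip
r=68=1000100 popcount=2 -> skip
r=69=1000101 popcount=3 -> skip
r=70=1000110 popcount=3 -> skip
r=71=1000111 popcount=4 -> KEEP
r=72=1001000 popcount=2 -> skip
r=73=1001001 popcount=3 -> skip
r=74=1001010 popcount=3 -> skip
r=75=1001011 popcount=4 -> KEEP
r=76=1001100 popcount=3 -> skip
r=77=1001101 popcount=4 -> KEEP
r=78=1001110 popcount=4 -> KEEP
r=79=1001111 popcount=5 -> skip
r=80=1010000 popcount=2 -> skip
r=81=1010001 popcount=3 -> skip
r=82=1010010 popcount=3 -> skip
r=83=1010011 popcount=4 -> KEEP
r=84=1010100 popcount=3 -> skip
r=85=1010101 popcount=4 -> KEEP
r=86=1010110 popcount=4 -> KEEP
Kept rows: 46 51 53 54 57 58 60 71 75 77 78 83 85 86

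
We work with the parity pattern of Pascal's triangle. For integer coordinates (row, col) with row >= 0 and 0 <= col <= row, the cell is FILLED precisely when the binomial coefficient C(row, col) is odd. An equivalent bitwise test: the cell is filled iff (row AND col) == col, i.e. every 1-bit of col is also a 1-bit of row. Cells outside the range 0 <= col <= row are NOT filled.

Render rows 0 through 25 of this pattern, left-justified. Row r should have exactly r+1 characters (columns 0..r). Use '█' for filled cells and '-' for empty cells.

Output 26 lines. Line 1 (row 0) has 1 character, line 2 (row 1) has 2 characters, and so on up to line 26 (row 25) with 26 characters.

Answer: █
██
█-█
████
█---█
██--██
█-█-█-█
████████
█-------█
██------██
█-█-----█-█
████----████
█---█---█---█
██--██--██--██
█-█-█-█-█-█-█-█
████████████████
█---------------█
██--------------██
█-█-------------█-█
████------------████
█---█-----------█---█
██--██----------██--██
█-█-█-█---------█-█-█-█
████████--------████████
█-------█-------█-------█
██------██------██------██

Derivation:
r0=0: █
r1=1: ██
r2=10: █-█
r3=11: ████
r4=100: █---█
r5=101: ██--██
r6=110: █-█-█-█
r7=111: ████████
r8=1000: █-------█
r9=1001: ██------██
r10=1010: █-█-----█-█
r11=1011: ████----████
r12=1100: █---█---█---█
r13=1101: ██--██--██--██
r14=1110: █-█-█-█-█-█-█-█
r15=1111: ████████████████
r16=10000: █---------------█
r17=10001: ██--------------██
r18=10010: █-█-------------█-█
r19=10011: ████------------████
r20=10100: █---█-----------█---█
r21=10101: ██--██----------██--██
r22=10110: █-█-█-█---------█-█-█-█
r23=10111: ████████--------████████
r24=11000: █-------█-------█-------█
r25=11001: ██------██------██------██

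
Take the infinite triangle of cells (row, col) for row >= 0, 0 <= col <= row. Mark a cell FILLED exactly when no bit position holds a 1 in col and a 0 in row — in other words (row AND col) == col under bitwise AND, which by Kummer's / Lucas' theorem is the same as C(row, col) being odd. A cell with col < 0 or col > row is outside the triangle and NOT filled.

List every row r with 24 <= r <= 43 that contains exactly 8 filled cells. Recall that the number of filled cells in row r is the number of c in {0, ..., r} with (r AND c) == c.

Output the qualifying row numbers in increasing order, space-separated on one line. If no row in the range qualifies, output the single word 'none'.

Row r has 2^popcount(r) filled cells, so we need popcount(r) = log2(8) = 3.
Scan r = 24..43 and keep those with exactly 3 one-bits:
r=24=11000 popcount=2 -> skip
r=25=11001 popcount=3 -> KEEP
r=26=11010 popcount=3 -> KEEP
r=27=11011 popcount=4 -> skip
r=28=11100 popcount=3 -> KEEP
r=29=11101 popcount=4 -> skip
r=30=11110 popcount=4 -> skip
r=31=11111 popcount=5 -> skip
r=32=100000 popcount=1 -> skip
r=33=100001 popcount=2 -> skip
r=34=100010 popcount=2 -> skip
r=35=100011 popcount=3 -> KEEP
r=36=100100 popcount=2 -> skip
r=37=100101 popcount=3 -> KEEP
r=38=100110 popcount=3 -> KEEP
r=39=100111 popcount=4 -> skip
r=40=101000 popcount=2 -> skip
r=41=101001 popcount=3 -> KEEP
r=42=101010 popcount=3 -> KEEP
r=43=101011 popcount=4 -> skip
Kept rows: 25 26 28 35 37 38 41 42

Answer: 25 26 28 35 37 38 41 42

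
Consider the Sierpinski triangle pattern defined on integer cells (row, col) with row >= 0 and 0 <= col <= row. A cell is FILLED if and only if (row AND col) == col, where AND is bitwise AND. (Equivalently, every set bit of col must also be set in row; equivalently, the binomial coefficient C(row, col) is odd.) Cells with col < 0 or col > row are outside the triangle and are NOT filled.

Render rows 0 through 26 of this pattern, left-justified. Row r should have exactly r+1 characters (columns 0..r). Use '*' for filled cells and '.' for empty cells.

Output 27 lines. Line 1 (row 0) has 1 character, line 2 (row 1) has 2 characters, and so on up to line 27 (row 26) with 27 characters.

r0=0: *
r1=1: **
r2=10: *.*
r3=11: ****
r4=100: *...*
r5=101: **..**
r6=110: *.*.*.*
r7=111: ********
r8=1000: *.......*
r9=1001: **......**
r10=1010: *.*.....*.*
r11=1011: ****....****
r12=1100: *...*...*...*
r13=1101: **..**..**..**
r14=1110: *.*.*.*.*.*.*.*
r15=1111: ****************
r16=10000: *...............*
r17=10001: **..............**
r18=10010: *.*.............*.*
r19=10011: ****............****
r20=10100: *...*...........*...*
r21=10101: **..**..........**..**
r22=10110: *.*.*.*.........*.*.*.*
r23=10111: ********........********
r24=11000: *.......*.......*.......*
r25=11001: **......**......**......**
r26=11010: *.*.....*.*.....*.*.....*.*

Answer: *
**
*.*
****
*...*
**..**
*.*.*.*
********
*.......*
**......**
*.*.....*.*
****....****
*...*...*...*
**..**..**..**
*.*.*.*.*.*.*.*
****************
*...............*
**..............**
*.*.............*.*
****............****
*...*...........*...*
**..**..........**..**
*.*.*.*.........*.*.*.*
********........********
*.......*.......*.......*
**......**......**......**
*.*.....*.*.....*.*.....*.*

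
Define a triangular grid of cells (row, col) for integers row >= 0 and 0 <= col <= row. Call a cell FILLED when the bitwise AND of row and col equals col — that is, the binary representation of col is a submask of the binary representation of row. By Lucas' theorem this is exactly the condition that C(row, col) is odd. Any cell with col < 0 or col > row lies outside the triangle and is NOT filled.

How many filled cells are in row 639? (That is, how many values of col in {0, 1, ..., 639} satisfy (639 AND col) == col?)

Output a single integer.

Answer: 256

Derivation:
639 in binary = 1001111111
popcount(639) = number of 1-bits in 1001111111 = 8
A col c satisfies (639 AND c) == c iff every set bit of c is also set in 639; each of the 8 set bits of 639 can independently be on or off in c.
count = 2^8 = 256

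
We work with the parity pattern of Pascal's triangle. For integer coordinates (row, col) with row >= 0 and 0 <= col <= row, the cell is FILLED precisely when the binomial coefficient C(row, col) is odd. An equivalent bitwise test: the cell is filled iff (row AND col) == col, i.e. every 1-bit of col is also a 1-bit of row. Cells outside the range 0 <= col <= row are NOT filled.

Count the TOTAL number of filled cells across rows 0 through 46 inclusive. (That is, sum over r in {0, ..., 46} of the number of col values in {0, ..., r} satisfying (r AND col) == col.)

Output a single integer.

r0=0 pc0: +1 =1
r1=1 pc1: +2 =3
r2=10 pc1: +2 =5
r3=11 pc2: +4 =9
r4=100 pc1: +2 =11
r5=101 pc2: +4 =15
r6=110 pc2: +4 =19
r7=111 pc3: +8 =27
r8=1000 pc1: +2 =29
r9=1001 pc2: +4 =33
r10=1010 pc2: +4 =37
r11=1011 pc3: +8 =45
r12=1100 pc2: +4 =49
r13=1101 pc3: +8 =57
r14=1110 pc3: +8 =65
r15=1111 pc4: +16 =81
r16=10000 pc1: +2 =83
r17=10001 pc2: +4 =87
r18=10010 pc2: +4 =91
r19=10011 pc3: +8 =99
r20=10100 pc2: +4 =103
r21=10101 pc3: +8 =111
r22=10110 pc3: +8 =119
r23=10111 pc4: +16 =135
r24=11000 pc2: +4 =139
r25=11001 pc3: +8 =147
r26=11010 pc3: +8 =155
r27=11011 pc4: +16 =171
r28=11100 pc3: +8 =179
r29=11101 pc4: +16 =195
r30=11110 pc4: +16 =211
r31=11111 pc5: +32 =243
r32=100000 pc1: +2 =245
r33=100001 pc2: +4 =249
r34=100010 pc2: +4 =253
r35=100011 pc3: +8 =261
r36=100100 pc2: +4 =265
r37=100101 pc3: +8 =273
r38=100110 pc3: +8 =281
r39=100111 pc4: +16 =297
r40=101000 pc2: +4 =301
r41=101001 pc3: +8 =309
r42=101010 pc3: +8 =317
r43=101011 pc4: +16 =333
r44=101100 pc3: +8 =341
r45=101101 pc4: +16 =357
r46=101110 pc4: +16 =373

Answer: 373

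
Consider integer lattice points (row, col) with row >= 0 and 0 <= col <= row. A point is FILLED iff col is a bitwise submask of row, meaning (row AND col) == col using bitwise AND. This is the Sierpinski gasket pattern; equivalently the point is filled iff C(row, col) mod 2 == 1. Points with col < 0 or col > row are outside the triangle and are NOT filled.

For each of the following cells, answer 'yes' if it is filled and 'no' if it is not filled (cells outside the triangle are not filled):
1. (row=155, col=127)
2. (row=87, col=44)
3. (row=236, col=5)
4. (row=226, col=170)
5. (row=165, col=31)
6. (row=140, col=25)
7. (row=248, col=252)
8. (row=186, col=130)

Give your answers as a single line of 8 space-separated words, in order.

(155,127): row=0b10011011, col=0b1111111, row AND col = 0b11011 = 27; 27 != 127 -> empty
(87,44): row=0b1010111, col=0b101100, row AND col = 0b100 = 4; 4 != 44 -> empty
(236,5): row=0b11101100, col=0b101, row AND col = 0b100 = 4; 4 != 5 -> empty
(226,170): row=0b11100010, col=0b10101010, row AND col = 0b10100010 = 162; 162 != 170 -> empty
(165,31): row=0b10100101, col=0b11111, row AND col = 0b101 = 5; 5 != 31 -> empty
(140,25): row=0b10001100, col=0b11001, row AND col = 0b1000 = 8; 8 != 25 -> empty
(248,252): col outside [0, 248] -> not filled
(186,130): row=0b10111010, col=0b10000010, row AND col = 0b10000010 = 130; 130 == 130 -> filled

Answer: no no no no no no no yes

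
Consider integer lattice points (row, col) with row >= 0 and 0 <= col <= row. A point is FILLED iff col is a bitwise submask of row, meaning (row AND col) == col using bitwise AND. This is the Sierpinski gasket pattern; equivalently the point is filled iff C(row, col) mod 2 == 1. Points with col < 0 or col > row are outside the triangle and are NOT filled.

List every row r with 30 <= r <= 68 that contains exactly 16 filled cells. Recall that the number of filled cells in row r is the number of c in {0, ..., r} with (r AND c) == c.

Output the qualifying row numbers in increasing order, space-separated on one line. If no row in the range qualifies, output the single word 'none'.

Answer: 30 39 43 45 46 51 53 54 57 58 60

Derivation:
Row r has 2^popcount(r) filled cells, so we need popcount(r) = log2(16) = 4.
Scan r = 30..68 and keep those with exactly 4 one-bits:
r=30=11110 popcount=4 -> KEEP
r=31=11111 popcount=5 -> skip
r=32=100000 popcount=1 -> skip
r=33=100001 popcount=2 -> skip
r=34=100010 popcount=2 -> skip
r=35=100011 popcount=3 -> skip
r=36=100100 popcount=2 -> skip
r=37=100101 popcount=3 -> skip
r=38=100110 popcount=3 -> skip
r=39=100111 popcount=4 -> KEEP
r=40=101000 popcount=2 -> skip
r=41=101001 popcount=3 -> skip
r=42=101010 popcount=3 -> skip
r=43=101011 popcount=4 -> KEEP
r=44=101100 popcount=3 -> skip
r=45=101101 popcount=4 -> KEEP
r=46=101110 popcount=4 -> KEEP
r=47=101111 popcount=5 -> skip
r=48=110000 popcount=2 -> skip
r=49=110001 popcount=3 -> skip
r=50=110010 popcount=3 -> skip
r=51=110011 popcount=4 -> KEEP
r=52=110100 popcount=3 -> skip
r=53=110101 popcount=4 -> KEEP
r=54=110110 popcount=4 -> KEEP
r=55=110111 popcount=5 -> skip
r=56=111000 popcount=3 -> skip
r=57=111001 popcount=4 -> KEEP
r=58=111010 popcount=4 -> KEEP
r=59=111011 popcount=5 -> skip
r=60=111100 popcount=4 -> KEEP
r=61=111101 popcount=5 -> skip
r=62=111110 popcount=5 -> skip
r=63=111111 popcount=6 -> skip
r=64=1000000 popcount=1 -> skip
r=65=1000001 popcount=2 -> skip
r=66=1000010 popcount=2 -> skip
r=67=1000011 popcount=3 -> skip
r=68=1000100 popcount=2 -> skip
Kept rows: 30 39 43 45 46 51 53 54 57 58 60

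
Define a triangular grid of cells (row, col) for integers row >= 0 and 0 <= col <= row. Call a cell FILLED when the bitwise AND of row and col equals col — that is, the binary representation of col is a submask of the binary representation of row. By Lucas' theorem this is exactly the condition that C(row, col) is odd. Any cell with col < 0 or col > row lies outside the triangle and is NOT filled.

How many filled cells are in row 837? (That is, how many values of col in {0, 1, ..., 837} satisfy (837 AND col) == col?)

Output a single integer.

Answer: 32

Derivation:
837 in binary = 1101000101
popcount(837) = number of 1-bits in 1101000101 = 5
A col c satisfies (837 AND c) == c iff every set bit of c is also set in 837; each of the 5 set bits of 837 can independently be on or off in c.
count = 2^5 = 32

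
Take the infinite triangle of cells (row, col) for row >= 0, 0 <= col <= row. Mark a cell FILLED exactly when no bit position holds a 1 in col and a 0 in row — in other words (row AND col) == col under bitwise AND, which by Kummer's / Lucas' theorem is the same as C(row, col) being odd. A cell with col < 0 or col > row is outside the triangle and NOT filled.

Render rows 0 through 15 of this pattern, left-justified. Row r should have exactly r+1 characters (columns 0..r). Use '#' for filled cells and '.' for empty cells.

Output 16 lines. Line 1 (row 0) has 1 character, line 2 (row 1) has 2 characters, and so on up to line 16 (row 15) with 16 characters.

Answer: #
##
#.#
####
#...#
##..##
#.#.#.#
########
#.......#
##......##
#.#.....#.#
####....####
#...#...#...#
##..##..##..##
#.#.#.#.#.#.#.#
################

Derivation:
r0=0: #
r1=1: ##
r2=10: #.#
r3=11: ####
r4=100: #...#
r5=101: ##..##
r6=110: #.#.#.#
r7=111: ########
r8=1000: #.......#
r9=1001: ##......##
r10=1010: #.#.....#.#
r11=1011: ####....####
r12=1100: #...#...#...#
r13=1101: ##..##..##..##
r14=1110: #.#.#.#.#.#.#.#
r15=1111: ################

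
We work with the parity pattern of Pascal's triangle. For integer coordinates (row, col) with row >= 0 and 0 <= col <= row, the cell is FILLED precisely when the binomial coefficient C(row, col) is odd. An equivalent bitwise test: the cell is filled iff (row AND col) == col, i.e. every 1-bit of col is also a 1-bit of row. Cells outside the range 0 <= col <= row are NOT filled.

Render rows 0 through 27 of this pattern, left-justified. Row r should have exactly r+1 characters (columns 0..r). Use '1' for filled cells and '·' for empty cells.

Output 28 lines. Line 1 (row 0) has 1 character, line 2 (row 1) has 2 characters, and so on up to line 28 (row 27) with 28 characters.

r0=0: 1
r1=1: 11
r2=10: 1·1
r3=11: 1111
r4=100: 1···1
r5=101: 11··11
r6=110: 1·1·1·1
r7=111: 11111111
r8=1000: 1·······1
r9=1001: 11······11
r10=1010: 1·1·····1·1
r11=1011: 1111····1111
r12=1100: 1···1···1···1
r13=1101: 11··11··11··11
r14=1110: 1·1·1·1·1·1·1·1
r15=1111: 1111111111111111
r16=10000: 1···············1
r17=10001: 11··············11
r18=10010: 1·1·············1·1
r19=10011: 1111············1111
r20=10100: 1···1···········1···1
r21=10101: 11··11··········11··11
r22=10110: 1·1·1·1·········1·1·1·1
r23=10111: 11111111········11111111
r24=11000: 1·······1·······1·······1
r25=11001: 11······11······11······11
r26=11010: 1·1·····1·1·····1·1·····1·1
r27=11011: 1111····1111····1111····1111

Answer: 1
11
1·1
1111
1···1
11··11
1·1·1·1
11111111
1·······1
11······11
1·1·····1·1
1111····1111
1···1···1···1
11··11··11··11
1·1·1·1·1·1·1·1
1111111111111111
1···············1
11··············11
1·1·············1·1
1111············1111
1···1···········1···1
11··11··········11··11
1·1·1·1·········1·1·1·1
11111111········11111111
1·······1·······1·······1
11······11······11······11
1·1·····1·1·····1·1·····1·1
1111····1111····1111····1111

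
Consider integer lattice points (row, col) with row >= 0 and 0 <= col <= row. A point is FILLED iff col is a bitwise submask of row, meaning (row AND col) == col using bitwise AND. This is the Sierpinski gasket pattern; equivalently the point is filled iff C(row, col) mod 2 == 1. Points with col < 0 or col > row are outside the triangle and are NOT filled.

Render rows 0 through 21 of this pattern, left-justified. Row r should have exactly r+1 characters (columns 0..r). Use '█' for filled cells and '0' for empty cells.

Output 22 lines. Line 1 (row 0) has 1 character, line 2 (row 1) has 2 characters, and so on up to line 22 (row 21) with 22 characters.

Answer: █
██
█0█
████
█000█
██00██
█0█0█0█
████████
█0000000█
██000000██
█0█00000█0█
████0000████
█000█000█000█
██00██00██00██
█0█0█0█0█0█0█0█
████████████████
█000000000000000█
██00000000000000██
█0█0000000000000█0█
████000000000000████
█000█00000000000█000█
██00██0000000000██00██

Derivation:
r0=0: █
r1=1: ██
r2=10: █0█
r3=11: ████
r4=100: █000█
r5=101: ██00██
r6=110: █0█0█0█
r7=111: ████████
r8=1000: █0000000█
r9=1001: ██000000██
r10=1010: █0█00000█0█
r11=1011: ████0000████
r12=1100: █000█000█000█
r13=1101: ██00██00██00██
r14=1110: █0█0█0█0█0█0█0█
r15=1111: ████████████████
r16=10000: █000000000000000█
r17=10001: ██00000000000000██
r18=10010: █0█0000000000000█0█
r19=10011: ████000000000000████
r20=10100: █000█00000000000█000█
r21=10101: ██00██0000000000██00██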